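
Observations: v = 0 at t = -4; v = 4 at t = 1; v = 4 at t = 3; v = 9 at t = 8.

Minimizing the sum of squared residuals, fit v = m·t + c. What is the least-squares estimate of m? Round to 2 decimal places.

Normal-equation sums: Σt·t = 90, Σt = 8, Σ1 = 4.
And Σt·v = 88, Σv = 17.
det = 90·4 − 8² = 296.
m = (88·4 − 8·17)/296 = 27/37; c = (90·17 − 8·88)/296 = 413/148.

m = 0.73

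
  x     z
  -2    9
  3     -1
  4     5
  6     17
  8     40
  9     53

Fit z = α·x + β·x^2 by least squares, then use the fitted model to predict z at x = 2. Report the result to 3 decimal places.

ẑ = -1.840

Setting ∂/∂α … = 0 gives: 210·α + 1540·β = 898;  1540·α + 12306·β = 7572.
(Σx·x = 210, Σx·x^2 = 1540, Σx^2·x^2 = 12306, Σx·z = 898, Σx^2·z = 7572.)
det = 210·12306 − 1540² = 212660.
α = (898·12306 − 1540·7572)/212660 = -21789/7595; β = (210·7572 − 1540·898)/212660 = 1480/1519.
At x = 2: ẑ = (-21789/7595)·(2) + (1480/1519)·(4) = -13978/7595.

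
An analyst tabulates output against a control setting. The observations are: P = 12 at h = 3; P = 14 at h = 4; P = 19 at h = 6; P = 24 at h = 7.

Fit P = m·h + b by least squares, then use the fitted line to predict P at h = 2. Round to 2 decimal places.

Setting ∂/∂m … = 0 gives: 110·m + 20·b = 374;  20·m + 4·b = 69.
(Σh·h = 110, Σh = 20, Σ1 = 4, Σh·P = 374, ΣP = 69.)
Eliminating b: 4·(row 1) − 20·(row 2) gives 40·m = 4·374 − 20·69 = 116, so m = 29/10.
Then b = (69 − 20·(29/10))/4 = 11/4.
At h = 2: P̂ = (29/10)·(2) + (11/4)·(1) = 171/20.

P̂ = 8.55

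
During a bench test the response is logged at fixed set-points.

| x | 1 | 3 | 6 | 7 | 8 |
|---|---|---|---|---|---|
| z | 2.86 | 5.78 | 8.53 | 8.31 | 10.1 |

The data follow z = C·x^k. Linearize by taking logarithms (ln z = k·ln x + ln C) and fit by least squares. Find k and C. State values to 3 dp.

Let Y = ln z. Fitting Y = k·ln x + ln C by least squares:
Sums: Σln x = 6.9157, Σ(ln x)² = 12.5280, Σln z = 9.3788, Σln x·ln z = 14.6974.
Normal system: [[12.5280, 6.9157]; [6.9157, 5]]·[k, ln C]ᵀ = [14.6974, 9.3788]ᵀ.
Δ = 12.5280·5 − (6.9157)² = 14.8127; k = (14.6974·5 − 6.9157·9.3788)/14.8127 = 0.58231, ln C = (12.5280·9.3788 − 6.9157·14.6974)/14.8127 = 1.07034, so C = exp(1.07034) = 2.91638.

k = 0.582, C = 2.916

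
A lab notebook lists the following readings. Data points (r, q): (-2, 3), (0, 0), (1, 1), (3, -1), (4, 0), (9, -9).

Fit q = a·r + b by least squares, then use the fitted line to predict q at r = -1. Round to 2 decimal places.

q̂ = 2.52

Normal-equation sums: Σr·r = 111, Σr = 15, Σ1 = 6.
Moment sums: Σr·q = -89, Σq = -6.
So XᵀX·[a, b]ᵀ = Xᵀq: [[111, 15]; [15, 6]]·[a, b]ᵀ = [-89, -6]ᵀ.
Determinant 111·6 − 15² = 441.
a = ((-89)·6 − 15·(-6))/441 = -148/147; b = (111·(-6) − 15·(-89))/441 = 223/147.
At r = -1: q̂ = (-148/147)·(-1) + (223/147)·(1) = 53/21.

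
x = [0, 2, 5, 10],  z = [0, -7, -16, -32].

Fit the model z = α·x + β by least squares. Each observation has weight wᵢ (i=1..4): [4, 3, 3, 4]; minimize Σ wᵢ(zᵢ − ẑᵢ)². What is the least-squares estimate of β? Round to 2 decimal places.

The normal equations are: 487·α + 61·β = -1562;  61·α + 14·β = -197.
(Σwᵢ·x·x = 487, Σwᵢ·x = 61, Σwᵢ·1 = 14, Σwᵢ·x·z = -1562, Σwᵢ·z = -197.)
Δ = 487·14 − 61² = 3097.
α = ((-1562)·14 − 61·(-197))/3097 = -9851/3097; β = (487·(-197) − 61·(-1562))/3097 = -657/3097.

β = -0.21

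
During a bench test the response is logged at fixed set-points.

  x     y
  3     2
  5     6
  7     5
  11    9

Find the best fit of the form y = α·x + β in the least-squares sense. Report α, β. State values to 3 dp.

Entries of AᵀA: Σx·x = 204, Σx = 26, Σ1 = 4.
For Aᵀy: Σx·y = 170, Σy = 22.
AᵀA·[α, β]ᵀ = Aᵀy becomes [[204, 26]; [26, 4]]·[α, β]ᵀ = [170, 22]ᵀ.
Eliminating β: 4·(row 1) − 26·(row 2) gives 140·α = 4·170 − 26·22 = 108, so α = 27/35.
Then β = (22 − 26·(27/35))/4 = 17/35.

α = 0.771, β = 0.486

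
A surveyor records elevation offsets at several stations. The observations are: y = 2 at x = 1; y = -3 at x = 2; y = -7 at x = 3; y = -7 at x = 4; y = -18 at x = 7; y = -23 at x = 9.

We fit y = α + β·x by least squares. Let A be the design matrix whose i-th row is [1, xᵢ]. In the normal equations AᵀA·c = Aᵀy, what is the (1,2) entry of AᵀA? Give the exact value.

Row 1 ↔ basis 1, column 2 ↔ basis x, so (AᵀA)_{1,2} = Σᵢ x = (1)·(1) + (1)·(2) + (1)·(3) + (1)·(4) + (1)·(7) + (1)·(9) = 26.

26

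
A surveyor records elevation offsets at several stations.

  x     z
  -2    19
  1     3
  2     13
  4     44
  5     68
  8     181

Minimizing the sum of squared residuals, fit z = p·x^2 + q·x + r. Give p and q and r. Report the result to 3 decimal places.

p = 3.013, q = -1.896, r = 3.104

The normal system AᵀA·[p, q, r]ᵀ = Aᵀz is [[5010, 702, 114]; [702, 114, 18]; [114, 18, 6]]·[p, q, r]ᵀ = [14119, 1955, 328]ᵀ.
Inverting the 3×3 Gram matrix, [p, q, r]ᵀ = [229/76, -2161/1140, 1769/570]ᵀ.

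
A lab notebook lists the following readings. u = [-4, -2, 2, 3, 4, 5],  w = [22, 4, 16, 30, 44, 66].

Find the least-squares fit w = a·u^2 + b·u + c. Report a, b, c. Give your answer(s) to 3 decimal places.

The normal system XᵀX·[a, b, c]ᵀ = Xᵀw is [[1250, 152, 74]; [152, 74, 8]; [74, 8, 6]]·[a, b, c]ᵀ = [3056, 532, 182]ᵀ.
Row-reducing yields a = 5393/2778, b = 20374/6945, c = 11477/4630.

a = 1.941, b = 2.934, c = 2.479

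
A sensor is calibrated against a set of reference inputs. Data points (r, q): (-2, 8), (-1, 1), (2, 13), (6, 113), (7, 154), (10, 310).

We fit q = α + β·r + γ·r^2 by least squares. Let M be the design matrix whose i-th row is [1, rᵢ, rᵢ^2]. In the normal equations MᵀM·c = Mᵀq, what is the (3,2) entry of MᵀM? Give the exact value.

Row 3 ↔ basis r^2, column 2 ↔ basis r, so (MᵀM)_{3,2} = Σᵢ (r^2)·(r) = (4)·(-2) + (1)·(-1) + (4)·(2) + (36)·(6) + (49)·(7) + (100)·(10) = 1558.

1558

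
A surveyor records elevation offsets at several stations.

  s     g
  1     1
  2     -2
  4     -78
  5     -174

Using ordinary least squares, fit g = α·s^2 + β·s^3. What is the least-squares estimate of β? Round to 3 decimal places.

The normal system XᵀX·[α, β]ᵀ = Xᵀg is [[898, 4182]; [4182, 19786]]·[α, β]ᵀ = [-5605, -26757]ᵀ.
Δ = 898·19786 − 4182² = 278704.
α = ((-5605)·19786 − 4182·(-26757))/278704 = 249311/69676; β = (898·(-26757) − 4182·(-5605))/278704 = -146919/69676.

β = -2.109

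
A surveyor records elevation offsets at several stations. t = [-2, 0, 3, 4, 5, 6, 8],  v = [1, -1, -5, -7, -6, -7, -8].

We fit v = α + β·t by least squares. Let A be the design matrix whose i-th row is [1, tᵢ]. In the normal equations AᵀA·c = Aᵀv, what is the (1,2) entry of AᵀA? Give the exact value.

24

Row 1 ↔ basis 1, column 2 ↔ basis t, so (AᵀA)_{1,2} = Σᵢ t = (1)·(-2) + (1)·(0) + (1)·(3) + (1)·(4) + (1)·(5) + (1)·(6) + (1)·(8) = 24.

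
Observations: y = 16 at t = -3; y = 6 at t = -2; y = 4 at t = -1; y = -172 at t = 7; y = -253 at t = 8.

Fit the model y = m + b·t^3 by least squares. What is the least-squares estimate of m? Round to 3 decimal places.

Setting ∂/∂m … = 0 gives: 5·m + 819·b = -399;  819·m + 380587·b = -189016.
(Σ1 = 5, Σt^3 = 819, Σt^3·t^3 = 380587, Σy = -399, Σt^3·y = -189016.)
Determinant 5·380587 − 819² = 1232174.
m = ((-399)·380587 − 819·(-189016))/1232174 = 2949891/1232174; b = (5·(-189016) − 819·(-399))/1232174 = -618299/1232174.

m = 2.394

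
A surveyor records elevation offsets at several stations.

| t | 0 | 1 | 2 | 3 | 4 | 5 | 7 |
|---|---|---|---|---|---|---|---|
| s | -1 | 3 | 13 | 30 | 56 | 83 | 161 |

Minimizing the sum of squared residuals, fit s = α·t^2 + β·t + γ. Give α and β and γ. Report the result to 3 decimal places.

The normal system XᵀX·[α, β, γ]ᵀ = Xᵀs is [[3380, 568, 104]; [568, 104, 22]; [104, 22, 7]]·[α, β, γ]ᵀ = [11185, 1885, 345]ᵀ.
Inverting the 3×3 Gram matrix, [α, β, γ]ᵀ = [31715/10164, 14075/10164, -345/242]ᵀ.

α = 3.120, β = 1.385, γ = -1.426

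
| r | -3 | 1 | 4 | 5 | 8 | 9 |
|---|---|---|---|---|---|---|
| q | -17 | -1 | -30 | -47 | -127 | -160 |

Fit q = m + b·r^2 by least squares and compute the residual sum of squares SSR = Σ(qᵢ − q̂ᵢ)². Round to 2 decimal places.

SSR = 3.28

Entries of MᵀM: Σ1 = 6, Σr^2 = 196, Σr^2·r^2 = 11620.
Moment sums: Σq = -382, Σr^2·q = -22897.
So MᵀM·[m, b]ᵀ = Mᵀq: [[6, 196]; [196, 11620]]·[m, b]ᵀ = [-382, -22897]ᵀ.
Eliminating b: 11620·(row 1) − 196·(row 2) gives 31304·m = 11620·(-382) − 196·(-22897) = 48972, so m = 1749/1118.
Then b = ((-22897) − 196·(1749/1118))/11620 = -4465/2236.
Residuals: -1325/2236, -1269/2236, 431/1118, 3035/2236, -855/1118, 407/2236; SSR = 7339/2236.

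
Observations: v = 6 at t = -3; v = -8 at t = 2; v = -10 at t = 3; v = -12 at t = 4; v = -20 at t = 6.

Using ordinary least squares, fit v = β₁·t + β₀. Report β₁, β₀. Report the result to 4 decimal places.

β₁ = -2.7965, β₀ = -2.0885

Sums needed: Σt·t = 74, Σt = 12, Σ1 = 5.
Moment sums: Σt·v = -232, Σv = -44.
AᵀA·[β₁, β₀]ᵀ = Aᵀv becomes [[74, 12]; [12, 5]]·[β₁, β₀]ᵀ = [-232, -44]ᵀ.
Determinant 74·5 − 12² = 226.
β₁ = ((-232)·5 − 12·(-44))/226 = -316/113; β₀ = (74·(-44) − 12·(-232))/226 = -236/113.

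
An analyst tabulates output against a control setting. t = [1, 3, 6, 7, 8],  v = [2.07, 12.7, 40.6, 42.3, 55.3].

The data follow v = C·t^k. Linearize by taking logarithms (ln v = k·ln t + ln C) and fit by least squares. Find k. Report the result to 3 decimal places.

k = 1.582

With ln vᵢ as the transformed response and ln tᵢ as the regressor:
Sums: Σln t = 6.9157, Σ(ln t)² = 12.5280, Σln v = 14.7305, Σln t·ln v = 25.0598.
Normal system: [[12.5280, 6.9157]; [6.9157, 5]]·[k, ln C]ᵀ = [25.0598, 14.7305]ᵀ.
Δ = 12.5280·5 − (6.9157)² = 14.8127; k = (25.0598·5 − 6.9157·14.7305)/14.8127 = 1.58156, ln C = (12.5280·14.7305 − 6.9157·25.0598)/14.8127 = 0.75856.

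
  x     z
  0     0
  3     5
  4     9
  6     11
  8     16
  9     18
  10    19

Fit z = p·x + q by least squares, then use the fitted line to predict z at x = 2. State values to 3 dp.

ẑ = 3.886

Normal-equation sums: Σx·x = 306, Σx = 40, Σ1 = 7.
And Σx·z = 597, Σz = 78.
Normal equations: [[306, 40]; [40, 7]]·[p, q]ᵀ = [597, 78]ᵀ.
Δ = 306·7 − 40² = 542.
p = (597·7 − 40·78)/542 = 1059/542; q = (306·78 − 40·597)/542 = -6/271.
At x = 2: ẑ = (1059/542)·(2) + (-6/271)·(1) = 1053/271.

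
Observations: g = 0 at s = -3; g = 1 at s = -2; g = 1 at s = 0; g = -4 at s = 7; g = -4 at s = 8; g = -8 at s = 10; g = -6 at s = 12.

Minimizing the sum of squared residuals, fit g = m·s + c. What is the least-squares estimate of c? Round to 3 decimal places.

c = -0.352

Normal-equation sums: Σs·s = 370, Σs = 32, Σ1 = 7.
Moment sums: Σs·g = -214, Σg = -20.
MᵀM·[m, c]ᵀ = Mᵀg becomes [[370, 32]; [32, 7]]·[m, c]ᵀ = [-214, -20]ᵀ.
Δ = 370·7 − 32² = 1566.
m = ((-214)·7 − 32·(-20))/1566 = -143/261; c = (370·(-20) − 32·(-214))/1566 = -92/261.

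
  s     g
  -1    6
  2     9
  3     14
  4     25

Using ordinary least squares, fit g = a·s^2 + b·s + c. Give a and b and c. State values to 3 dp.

Compute the Gram sums: Σs^2·s^2 = 354, Σs^2·s = 98, Σs^2 = 30, Σs·s = 30, Σs = 8, Σ1 = 4.
For Mᵀg: Σs^2·g = 568, Σs·g = 154, Σg = 54.
Normal equations: [[354, 98, 30]; [98, 30, 8]; [30, 8, 4]]·[a, b, c]ᵀ = [568, 154, 54]ᵀ.
Row-reducing yields a = 267/181, b = -130/181, c = 701/181.

a = 1.475, b = -0.718, c = 3.873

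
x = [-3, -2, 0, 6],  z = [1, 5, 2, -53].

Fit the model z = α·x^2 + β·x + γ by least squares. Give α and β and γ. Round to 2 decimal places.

α = -1.06, β = -2.89, γ = 2.45

With design matrix M, MᵀM = [[1393, 181, 49]; [181, 49, 1]; [49, 1, 4]] and Mᵀz = [-1879, -331, -45]ᵀ.
Inverting the 3×3 Gram matrix, [α, β, γ]ᵀ = [-359/339, -4904/1695, 1382/565]ᵀ.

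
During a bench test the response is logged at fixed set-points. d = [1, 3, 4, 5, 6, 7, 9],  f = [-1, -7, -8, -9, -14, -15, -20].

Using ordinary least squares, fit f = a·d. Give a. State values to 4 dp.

AᵀA·[a]ᵀ = Aᵀf reads: 217·a = -468.
a = (-468)/217 = -2.15668.

a = -2.1567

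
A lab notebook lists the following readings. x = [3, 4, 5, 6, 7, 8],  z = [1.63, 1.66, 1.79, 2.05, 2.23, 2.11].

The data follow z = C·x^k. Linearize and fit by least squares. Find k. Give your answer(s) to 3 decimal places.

With ln zᵢ as the transformed response and ln xᵢ as the regressor:
Σln x = 9.9115, Σ(ln x)² = 17.0401, Σln z = 3.8441, Σln x·ln z = 6.5759.
Equations: 17.0401·k + 9.9115·ln C = 6.5759;  9.9115·k + 6·ln C = 3.8441.
Slope k = (n·Σln x·ln z − Σln x·Σln z)/(n·Σ(ln x)² − (Σln x)²) = (6·6.5759 − 9.9115·3.8441)/4.0036 = 0.33830; ln C = (Σln z − k·Σln x)/n = 0.08185.

k = 0.338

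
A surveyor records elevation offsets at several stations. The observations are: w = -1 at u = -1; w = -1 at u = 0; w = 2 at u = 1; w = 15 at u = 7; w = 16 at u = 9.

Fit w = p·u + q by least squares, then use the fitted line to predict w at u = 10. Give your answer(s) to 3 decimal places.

ŵ = 19.059

MᵀM·[p, q]ᵀ = Mᵀw reads: 132·p + 16·q = 252;  16·p + 5·q = 31.
(Σu·u = 132, Σu = 16, Σ1 = 5, Σu·w = 252, Σw = 31.)
Determinant 132·5 − 16² = 404.
p = (252·5 − 16·31)/404 = 191/101; q = (132·31 − 16·252)/404 = 15/101.
At u = 10: ŵ = (191/101)·(10) + (15/101)·(1) = 1925/101.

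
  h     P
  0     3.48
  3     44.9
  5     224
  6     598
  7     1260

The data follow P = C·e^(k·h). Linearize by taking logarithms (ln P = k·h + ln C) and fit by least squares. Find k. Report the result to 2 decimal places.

Linearized form: ln P = k·h + ln C. From the 5 transformed points,
AᵀA = [[119.0000, 21.0000]; [21.0000, 5]], rhs = [126.8052, 23.9956]ᵀ  (here Σh = 21.0000, Σ(h)² = 119.0000, Σln P = 23.9956, Σh·ln P = 126.8052).
Slope k = (n·Σh·ln P − Σh·Σln P)/(n·Σ(h)² − (Σh)²) = (5·126.8052 − 21.0000·23.9956)/154.0000 = 0.84493; ln C = (Σln P − k·Σh)/n = 1.25042.

k = 0.84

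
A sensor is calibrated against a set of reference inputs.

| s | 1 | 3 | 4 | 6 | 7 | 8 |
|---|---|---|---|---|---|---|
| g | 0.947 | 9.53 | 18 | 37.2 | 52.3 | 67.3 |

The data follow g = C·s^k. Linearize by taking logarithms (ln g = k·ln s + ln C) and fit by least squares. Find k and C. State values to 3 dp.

Taking logs, ln g = k·ln s + ln C, so regress ln g on ln s.
XᵀX = [[14.4498, 8.3020]; [8.3020, 6]], rhs = [29.4159, 16.8728]ᵀ  (here Σln s = 8.3020, Σ(ln s)² = 14.4498, Σln g = 16.8728, Σln s·ln g = 29.4159).
Solving (det = 17.7753): k = 2.04873, ln C = -0.02262, so C = exp(-0.02262) = 0.97763.

k = 2.049, C = 0.978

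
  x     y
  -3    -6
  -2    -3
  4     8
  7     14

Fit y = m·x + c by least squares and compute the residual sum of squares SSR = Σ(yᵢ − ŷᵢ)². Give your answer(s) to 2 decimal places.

SSR = 0.57

Setting ∂/∂m … = 0 gives: 78·m + 6·c = 154;  6·m + 4·c = 13.
Determinant 78·4 − 6² = 276.
m = (154·4 − 6·13)/276 = 269/138; c = (78·13 − 6·154)/276 = 15/46.
Residuals: -11/23, 79/138, -17/138, 2/69; SSR = 79/138.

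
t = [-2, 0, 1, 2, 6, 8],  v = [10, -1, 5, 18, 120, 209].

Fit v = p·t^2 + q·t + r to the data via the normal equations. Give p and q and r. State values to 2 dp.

XᵀX·[p, q, r]ᵀ = Xᵀv reads: 5425·p + 729·q + 109·r = 17813;  729·p + 109·q + 15·r = 2413;  109·p + 15·q + 6·r = 361.
(Σt^2·t^2 = 5425, Σt^2·t = 729, Σt^2 = 109, Σt·t = 109, Σt = 15, Σ1 = 6, Σt^2·v = 17813, Σt·v = 2413, Σv = 361.)
Solving the 3×3 system (Gaussian elimination) gives p = 7853/2585, q = 4472/2585, r = 1688/2585.

p = 3.04, q = 1.73, r = 0.65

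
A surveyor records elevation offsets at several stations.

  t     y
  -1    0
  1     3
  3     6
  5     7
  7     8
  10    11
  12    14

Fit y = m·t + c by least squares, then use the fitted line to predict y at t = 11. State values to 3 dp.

The normal system MᵀM·[m, c]ᵀ = Mᵀy is [[329, 37]; [37, 7]]·[m, c]ᵀ = [390, 49]ᵀ.
Eliminating c: 7·(row 1) − 37·(row 2) gives 934·m = 7·390 − 37·49 = 917, so m = 917/934.
Then c = (49 − 37·(917/934))/7 = 1691/934.
At t = 11: ŷ = (917/934)·(11) + (1691/934)·(1) = 5889/467.

ŷ = 12.610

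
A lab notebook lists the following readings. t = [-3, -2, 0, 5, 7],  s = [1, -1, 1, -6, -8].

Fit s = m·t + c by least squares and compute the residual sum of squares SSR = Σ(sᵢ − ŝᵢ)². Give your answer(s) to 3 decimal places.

Normal-equation sums: Σt·t = 87, Σt = 7, Σ1 = 5.
Moment sums: Σt·s = -87, Σs = -13.
Eliminating c: 5·(row 1) − 7·(row 2) gives 386·m = 5·(-87) − 7·(-13) = -344, so m = -172/193.
Then c = ((-13) − 7·(-172/193))/5 = -261/193.
Residuals: -62/193, -276/193, 454/193, -37/193, -79/193; SSR = 1522/193.

SSR = 7.886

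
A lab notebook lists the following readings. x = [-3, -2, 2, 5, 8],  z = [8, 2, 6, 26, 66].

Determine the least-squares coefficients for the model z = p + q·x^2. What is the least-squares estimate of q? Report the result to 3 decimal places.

q = 1.039

Compute the Gram sums: Σ1 = 5, Σx^2 = 106, Σx^2·x^2 = 4834.
For Aᵀz: Σz = 108, Σx^2·z = 4978.
Δ = 5·4834 − 106² = 12934.
p = (108·4834 − 106·4978)/12934 = -2798/6467; q = (5·4978 − 106·108)/12934 = 6721/6467.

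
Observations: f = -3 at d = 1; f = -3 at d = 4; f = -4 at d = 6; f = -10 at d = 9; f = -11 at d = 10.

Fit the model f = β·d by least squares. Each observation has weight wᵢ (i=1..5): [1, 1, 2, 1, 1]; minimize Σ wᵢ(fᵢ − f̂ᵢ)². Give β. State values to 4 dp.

β = -0.9741

Sums needed: Σwᵢ·d·d = 270.
And Σwᵢ·d·f = -263.
So AᵀWA·[β]ᵀ = AᵀWf: [[270]]·[β]ᵀ = [-263]ᵀ.
Hence β = -263 / 270 ≈ -0.974074.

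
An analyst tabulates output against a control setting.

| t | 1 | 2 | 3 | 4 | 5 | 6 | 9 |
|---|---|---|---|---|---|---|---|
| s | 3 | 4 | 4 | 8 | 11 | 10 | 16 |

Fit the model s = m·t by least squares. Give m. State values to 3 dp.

Normal-equation sums: Σt·t = 172.
Moment sums: Σt·s = 314.
AᵀA·[m]ᵀ = Aᵀs becomes [[172]]·[m]ᵀ = [314]ᵀ.
Hence m = 314 / 172 ≈ 1.82558.

m = 1.826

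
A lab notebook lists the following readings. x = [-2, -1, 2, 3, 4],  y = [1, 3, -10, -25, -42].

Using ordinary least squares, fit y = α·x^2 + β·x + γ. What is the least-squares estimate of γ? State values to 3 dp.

Normal-equation sums: Σx^2·x^2 = 370, Σx^2·x = 90, Σx^2 = 34, Σx·x = 34, Σx = 6, Σ1 = 5.
And Σx^2·y = -930, Σx·y = -268, Σy = -73.
So MᵀM·[α, β, γ]ᵀ = Mᵀy: [[370, 90, 34]; [90, 34, 6]; [34, 6, 5]]·[α, β, γ]ᵀ = [-930, -268, -73]ᵀ.
Row-reducing yields α = -3431/1624, β = -4633/1624, γ = 185/58.

γ = 3.190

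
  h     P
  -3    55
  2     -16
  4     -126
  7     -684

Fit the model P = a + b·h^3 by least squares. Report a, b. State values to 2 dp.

Forming MᵀM = [[4, 388]; [388, 122538]] and MᵀP = [-771, -244289]ᵀ gives MᵀM·[a, b]ᵀ = MᵀP.
det = 4·122538 − 388² = 339608.
a = ((-771)·122538 − 388·(-244289))/339608 = 153667/169804; b = (4·(-244289) − 388·(-771))/339608 = -84751/42451.

a = 0.90, b = -2.00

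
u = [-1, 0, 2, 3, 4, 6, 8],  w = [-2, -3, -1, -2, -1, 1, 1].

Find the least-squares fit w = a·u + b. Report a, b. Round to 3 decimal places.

Entries of MᵀM: Σu·u = 130, Σu = 22, Σ1 = 7.
Moment sums: Σu·w = 4, Σw = -7.
So MᵀM·[a, b]ᵀ = Mᵀw: [[130, 22]; [22, 7]]·[a, b]ᵀ = [4, -7]ᵀ.
Δ = 130·7 − 22² = 426.
a = (4·7 − 22·(-7))/426 = 91/213; b = (130·(-7) − 22·4)/426 = -499/213.

a = 0.427, b = -2.343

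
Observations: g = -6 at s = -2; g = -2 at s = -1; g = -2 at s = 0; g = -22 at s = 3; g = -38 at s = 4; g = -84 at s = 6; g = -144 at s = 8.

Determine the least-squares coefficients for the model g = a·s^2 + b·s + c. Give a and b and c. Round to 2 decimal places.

Entries of XᵀX: Σs^2·s^2 = 5746, Σs^2·s = 810, Σs^2 = 130, Σs·s = 130, Σs = 18, Σ1 = 7.
Right-hand side: Σs^2·g = -13072, Σs·g = -1860, Σg = -298.
So XᵀX·[a, b, c]ᵀ = Xᵀg: [[5746, 810, 130]; [810, 130, 18]; [130, 18, 7]]·[a, b, c]ᵀ = [-13072, -1860, -298]ᵀ.
Solving the 3×3 system (Gaussian elimination) gives a = -32293/15344, b = -16959/15344, c = -1235/1918.

a = -2.10, b = -1.11, c = -0.64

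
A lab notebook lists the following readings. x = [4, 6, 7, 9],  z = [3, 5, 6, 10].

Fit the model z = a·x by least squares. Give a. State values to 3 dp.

Setting ∂/∂a … = 0 gives: 182·a = 174.
Hence a = 174 / 182 ≈ 0.956044.

a = 0.956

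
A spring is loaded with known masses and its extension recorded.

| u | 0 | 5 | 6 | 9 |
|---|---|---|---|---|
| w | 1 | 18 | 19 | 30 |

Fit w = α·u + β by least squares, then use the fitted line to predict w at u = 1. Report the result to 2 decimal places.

Normal-equation sums: Σu·u = 142, Σu = 20, Σ1 = 4.
Moment sums: Σu·w = 474, Σw = 68.
So XᵀX·[α, β]ᵀ = Xᵀw: [[142, 20]; [20, 4]]·[α, β]ᵀ = [474, 68]ᵀ.
Δ = 142·4 − 20² = 168.
α = (474·4 − 20·68)/168 = 67/21; β = (142·68 − 20·474)/168 = 22/21.
At u = 1: ŵ = (67/21)·(1) + (22/21)·(1) = 89/21.

ŵ = 4.24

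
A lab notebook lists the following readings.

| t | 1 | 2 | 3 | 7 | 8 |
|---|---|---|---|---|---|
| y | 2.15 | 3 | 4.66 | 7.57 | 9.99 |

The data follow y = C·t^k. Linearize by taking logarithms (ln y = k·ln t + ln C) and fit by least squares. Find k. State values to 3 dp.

k = 0.721

With ln yᵢ as the transformed response and ln tᵢ as the regressor:
AᵀA = [[9.7980, 5.8171]; [5.8171, 5]], rhs = [11.1772, 7.7289]ᵀ  (here Σln t = 5.8171, Σ(ln t)² = 9.7980, Σln y = 7.7289, Σln t·ln y = 11.1772).
Δ = 9.7980·5 − (5.8171)² = 15.1514; k = (11.1772·5 − 5.8171·7.7289)/15.1514 = 0.72113, ln C = (9.7980·7.7289 − 5.8171·11.1772)/15.1514 = 0.70679.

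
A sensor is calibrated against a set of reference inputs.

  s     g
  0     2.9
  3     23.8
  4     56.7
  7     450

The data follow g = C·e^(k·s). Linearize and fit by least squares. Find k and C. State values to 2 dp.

Linearized form: ln g = k·s + ln C. From the 4 transformed points,
Σs = 14.0000, Σ(s)² = 74.0000, Σln g = 14.3814, Σs·ln g = 68.4249.
Equations: 74.0000·k + 14.0000·ln C = 68.4249;  14.0000·k + 4·ln C = 14.3814.
Solving (det = 100.0000): k = 0.72360, ln C = 1.06277, so C = exp(1.06277) = 2.89436.

k = 0.72, C = 2.89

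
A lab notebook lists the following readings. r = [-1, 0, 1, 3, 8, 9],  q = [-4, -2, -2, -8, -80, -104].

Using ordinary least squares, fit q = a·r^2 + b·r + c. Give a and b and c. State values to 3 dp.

The normal equations are: 10740·a + 1268·b + 156·c = -13622;  1268·a + 156·b + 20·c = -1598;  156·a + 20·b + 6·c = -200.
(Σr^2·r^2 = 10740, Σr^2·r = 1268, Σr^2 = 156, Σr·r = 156, Σr = 20, Σ1 = 6, Σr^2·q = -13622, Σr·q = -1598, Σq = -200.)
Row-reducing yields a = -3483/2350, b = 2332/1175, c = -1661/1175.

a = -1.482, b = 1.985, c = -1.414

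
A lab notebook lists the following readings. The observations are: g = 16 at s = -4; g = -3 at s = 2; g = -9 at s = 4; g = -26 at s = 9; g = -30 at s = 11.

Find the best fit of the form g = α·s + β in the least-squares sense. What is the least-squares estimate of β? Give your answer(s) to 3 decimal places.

β = 3.348

Entries of MᵀM: Σs·s = 238, Σs = 22, Σ1 = 5.
Right-hand side: Σs·g = -670, Σg = -52.
MᵀM·[α, β]ᵀ = Mᵀg becomes [[238, 22]; [22, 5]]·[α, β]ᵀ = [-670, -52]ᵀ.
det = 238·5 − 22² = 706.
α = ((-670)·5 − 22·(-52))/706 = -1103/353; β = (238·(-52) − 22·(-670))/706 = 1182/353.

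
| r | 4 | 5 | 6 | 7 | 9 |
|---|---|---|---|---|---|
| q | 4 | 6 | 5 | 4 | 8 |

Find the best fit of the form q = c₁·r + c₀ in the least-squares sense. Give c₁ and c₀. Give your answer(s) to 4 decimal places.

With design matrix X, XᵀX = [[207, 31]; [31, 5]] and Xᵀq = [176, 27]ᵀ.
Δ = 207·5 − 31² = 74.
c₁ = (176·5 − 31·27)/74 = 43/74; c₀ = (207·27 − 31·176)/74 = 133/74.

c₁ = 0.5811, c₀ = 1.7973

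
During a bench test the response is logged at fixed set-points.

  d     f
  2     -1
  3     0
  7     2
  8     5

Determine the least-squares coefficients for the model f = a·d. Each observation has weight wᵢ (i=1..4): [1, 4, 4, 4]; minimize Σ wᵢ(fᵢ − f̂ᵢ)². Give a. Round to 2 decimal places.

a = 0.43

Setting ∂/∂a … = 0 gives: 492·a = 214.
a = 214/492 = 0.434959.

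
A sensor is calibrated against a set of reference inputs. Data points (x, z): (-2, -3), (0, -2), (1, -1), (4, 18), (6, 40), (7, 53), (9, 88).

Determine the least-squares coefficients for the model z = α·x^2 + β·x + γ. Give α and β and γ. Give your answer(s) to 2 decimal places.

MᵀM·[α, β, γ]ᵀ = Mᵀz reads: 10531·α + 1345·β + 187·γ = 11440;  1345·α + 187·β + 25·γ = 1480;  187·α + 25·β + 7·γ = 193.
Solving the 3×3 system (Gaussian elimination) gives α = 21/22, β = 65/44, γ = -141/44.

α = 0.95, β = 1.48, γ = -3.20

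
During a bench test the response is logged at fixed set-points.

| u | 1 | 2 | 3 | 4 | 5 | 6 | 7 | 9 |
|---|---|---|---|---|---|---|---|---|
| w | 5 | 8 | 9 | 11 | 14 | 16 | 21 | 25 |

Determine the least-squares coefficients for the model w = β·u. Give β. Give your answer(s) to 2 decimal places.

The normal equations are: 221·β = 630.
β = 630/221 = 2.85068.

β = 2.85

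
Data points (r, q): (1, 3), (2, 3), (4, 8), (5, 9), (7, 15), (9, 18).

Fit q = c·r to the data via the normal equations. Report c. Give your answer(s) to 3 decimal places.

Compute the Gram sums: Σr·r = 176.
Moment sums: Σr·q = 353.
MᵀM·[c]ᵀ = Mᵀq becomes [[176]]·[c]ᵀ = [353]ᵀ.
c = 353/176 = 2.00568.

c = 2.006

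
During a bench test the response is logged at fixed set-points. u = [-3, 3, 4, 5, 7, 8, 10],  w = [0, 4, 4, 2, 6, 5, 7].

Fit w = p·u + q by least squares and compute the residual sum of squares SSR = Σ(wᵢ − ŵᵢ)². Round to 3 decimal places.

Sums needed: Σu·u = 272, Σu = 34, Σ1 = 7.
For Aᵀw: Σu·w = 190, Σw = 28.
Δ = 272·7 − 34² = 748.
p = (190·7 − 34·28)/748 = 189/374; q = (272·28 − 34·190)/748 = 17/11.
Residuals: -1/34, 351/374, 81/187, -775/374, 343/374, -10/17, 75/187; SSR = 1255/187.

SSR = 6.711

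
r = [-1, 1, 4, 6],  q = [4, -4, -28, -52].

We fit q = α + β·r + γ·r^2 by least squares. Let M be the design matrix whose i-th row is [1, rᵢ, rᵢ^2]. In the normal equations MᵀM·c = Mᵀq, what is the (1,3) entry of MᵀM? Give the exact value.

Row 1 ↔ basis 1, column 3 ↔ basis r^2, so (MᵀM)_{1,3} = Σᵢ r^2 = (1)·(1) + (1)·(1) + (1)·(16) + (1)·(36) = 54.

54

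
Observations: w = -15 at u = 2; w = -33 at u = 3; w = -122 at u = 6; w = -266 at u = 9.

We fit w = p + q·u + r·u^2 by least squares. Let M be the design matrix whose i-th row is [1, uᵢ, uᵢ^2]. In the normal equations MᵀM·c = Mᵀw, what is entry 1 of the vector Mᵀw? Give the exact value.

Entry 1 ↔ basis 1, so (Mᵀw)_{1} = Σᵢ wᵢ = (1)·(-15) + (1)·(-33) + (1)·(-122) + (1)·(-266) = -436.

-436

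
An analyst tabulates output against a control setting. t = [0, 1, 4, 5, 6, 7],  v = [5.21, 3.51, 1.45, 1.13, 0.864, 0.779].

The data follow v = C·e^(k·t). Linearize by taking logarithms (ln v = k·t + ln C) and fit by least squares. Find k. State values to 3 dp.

Let Y = ln v. Fitting Y = k·t + ln C by least squares:
Sums: Σt = 23.0000, Σ(t)² = 127.0000, Σln v = 3.0041, Σt·ln v = 0.7277.
Normal system: [[127.0000, 23.0000]; [23.0000, 6]]·[k, ln C]ᵀ = [0.7277, 3.0041]ᵀ.
Solving (det = 233.0000): k = -0.27780, ln C = 1.56557.

k = -0.278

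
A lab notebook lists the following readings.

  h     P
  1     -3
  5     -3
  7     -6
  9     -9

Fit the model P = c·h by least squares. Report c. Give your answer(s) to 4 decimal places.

c = -0.9038

Normal-equation sums: Σh·h = 156.
And Σh·P = -141.
XᵀX·[c]ᵀ = XᵀP becomes [[156]]·[c]ᵀ = [-141]ᵀ.
c = (-141)/156 = -0.903846.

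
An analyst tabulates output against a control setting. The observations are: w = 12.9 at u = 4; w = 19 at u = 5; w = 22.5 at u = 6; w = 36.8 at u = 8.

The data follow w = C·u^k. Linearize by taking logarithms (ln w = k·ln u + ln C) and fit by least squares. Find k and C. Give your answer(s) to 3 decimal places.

Taking logs, ln w = k·ln u + ln C, so regress ln w on ln u.
Σln u = 6.8669, Σ(ln u)² = 12.0466, Σln w = 12.2207, Σln u·ln w = 21.3601.
Equations: 12.0466·k + 6.8669·ln C = 21.3601;  6.8669·k + 4·ln C = 12.2207.
Δ = 12.0466·4 − (6.8669)² = 1.0316; k = (21.3601·4 − 6.8669·12.2207)/1.0316 = 1.47508, ln C = (12.0466·12.2207 − 6.8669·21.3601)/1.0316 = 0.52285, so C = exp(0.52285) = 1.68682.

k = 1.475, C = 1.687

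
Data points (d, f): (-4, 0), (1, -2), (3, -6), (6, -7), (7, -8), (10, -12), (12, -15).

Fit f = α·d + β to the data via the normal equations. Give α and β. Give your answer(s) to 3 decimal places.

α = -0.933, β = -2.476

Sums needed: Σd·d = 355, Σd = 35, Σ1 = 7.
Moment sums: Σd·f = -418, Σf = -50.
So XᵀX·[α, β]ᵀ = Xᵀf: [[355, 35]; [35, 7]]·[α, β]ᵀ = [-418, -50]ᵀ.
Δ = 355·7 − 35² = 1260.
α = ((-418)·7 − 35·(-50))/1260 = -14/15; β = (355·(-50) − 35·(-418))/1260 = -52/21.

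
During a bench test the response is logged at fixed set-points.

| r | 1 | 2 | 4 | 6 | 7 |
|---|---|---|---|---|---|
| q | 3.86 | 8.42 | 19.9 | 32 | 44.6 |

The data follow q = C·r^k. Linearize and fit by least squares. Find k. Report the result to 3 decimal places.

Linearized form: ln q = k·ln r + ln C. From the 5 transformed points,
Σln r = 5.8171, Σ(ln r)² = 9.3992, Σln q = 13.7355, Σln r·ln q = 19.2227.
Normal system: [[9.3992, 5.8171]; [5.8171, 5]]·[k, ln C]ᵀ = [19.2227, 13.7355]ᵀ.
Solving (det = 13.1574): k = 1.23220, ln C = 1.31352.

k = 1.232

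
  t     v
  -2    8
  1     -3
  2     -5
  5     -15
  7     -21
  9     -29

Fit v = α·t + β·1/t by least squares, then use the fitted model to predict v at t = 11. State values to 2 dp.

From the data, Σt·t = 164, Σt·1/t = 6, Σ1/t·1/t = 312113/198450.
Right-hand side: Σt·v = -512, Σ1/t·v = -337/18.
det = 164·(312113/198450) − 6² = 22021166/99225.
α = ((-512)·(312113/198450) − 6·(-337/18))/(22021166/99225) = -68754653/22021166; β = (164·(-337/18) − 6·(-512))/(22021166/99225) = 77175/11010583.
At t = 11: v̂ = (-68754653/22021166)·(11) + (77175/11010583)·(1/11) = -8319158663/242232826.

v̂ = -34.34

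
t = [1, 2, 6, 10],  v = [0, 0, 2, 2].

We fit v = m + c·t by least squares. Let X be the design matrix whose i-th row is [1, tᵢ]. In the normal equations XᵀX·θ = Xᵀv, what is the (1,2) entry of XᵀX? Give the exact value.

Row 1 ↔ basis 1, column 2 ↔ basis t, so (XᵀX)_{1,2} = Σᵢ t = (1)·(1) + (1)·(2) + (1)·(6) + (1)·(10) = 19.

19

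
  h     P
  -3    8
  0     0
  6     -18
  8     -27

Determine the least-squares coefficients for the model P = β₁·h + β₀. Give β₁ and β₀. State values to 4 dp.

β₁ = -3.1270, β₀ = -0.6508

Entries of AᵀA: Σh·h = 109, Σh = 11, Σ1 = 4.
For AᵀP: Σh·P = -348, ΣP = -37.
AᵀA·[β₁, β₀]ᵀ = AᵀP becomes [[109, 11]; [11, 4]]·[β₁, β₀]ᵀ = [-348, -37]ᵀ.
Determinant 109·4 − 11² = 315.
β₁ = ((-348)·4 − 11·(-37))/315 = -197/63; β₀ = (109·(-37) − 11·(-348))/315 = -41/63.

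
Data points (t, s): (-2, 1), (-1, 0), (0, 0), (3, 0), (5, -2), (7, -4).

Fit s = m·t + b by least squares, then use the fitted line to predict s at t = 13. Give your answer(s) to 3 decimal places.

ŝ = -5.990

MᵀM·[m, b]ᵀ = Mᵀs reads: 88·m + 12·b = -40;  12·m + 6·b = -5.
det = 88·6 − 12² = 384.
m = ((-40)·6 − 12·(-5))/384 = -15/32; b = (88·(-5) − 12·(-40))/384 = 5/48.
At t = 13: ŝ = (-15/32)·(13) + (5/48)·(1) = -575/96.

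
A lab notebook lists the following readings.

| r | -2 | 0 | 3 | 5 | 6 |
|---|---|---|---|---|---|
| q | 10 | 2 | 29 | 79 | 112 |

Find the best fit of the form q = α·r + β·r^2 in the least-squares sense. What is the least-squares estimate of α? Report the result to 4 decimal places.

α = 0.8885

Compute the Gram sums: Σr·r = 74, Σr·r^2 = 360, Σr^2·r^2 = 2018.
For Xᵀq: Σr·q = 1134, Σr^2·q = 6308.
So XᵀX·[α, β]ᵀ = Xᵀq: [[74, 360]; [360, 2018]]·[α, β]ᵀ = [1134, 6308]ᵀ.
det = 74·2018 − 360² = 19732.
α = (1134·2018 − 360·6308)/19732 = 4383/4933; β = (74·6308 − 360·1134)/19732 = 14638/4933.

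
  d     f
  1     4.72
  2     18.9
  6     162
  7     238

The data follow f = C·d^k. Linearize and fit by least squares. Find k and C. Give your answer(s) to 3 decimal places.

Linearized form: ln f = k·ln d + ln C. From the 4 transformed points,
XᵀX = [[7.4774, 4.4308]; [4.4308, 4]], rhs = [21.8016, 15.0508]ᵀ  (here Σln d = 4.4308, Σ(ln d)² = 7.4774, Σln f = 15.0508, Σln d·ln f = 21.8016).
Slope k = (n·Σln d·ln f − Σln d·Σln f)/(n·Σ(ln d)² − (Σln d)²) = (4·21.8016 − 4.4308·15.0508)/10.2775 = 1.99647; ln C = (Σln f − k·Σln d)/n = 1.55122, so C = exp(1.55122) = 4.71721.

k = 1.996, C = 4.717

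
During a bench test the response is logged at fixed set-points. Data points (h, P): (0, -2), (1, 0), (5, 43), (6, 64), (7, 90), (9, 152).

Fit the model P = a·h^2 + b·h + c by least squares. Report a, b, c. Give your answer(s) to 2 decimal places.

a = 2.03, b = -1.17, c = -1.53

The normal equations are: 10884·a + 1414·b + 192·c = 20101;  1414·a + 192·b + 28·c = 2597;  192·a + 28·b + 6·c = 347.
(Σh^2·h^2 = 10884, Σh^2·h = 1414, Σh^2 = 192, Σh·h = 192, Σh = 28, Σ1 = 6, Σh^2·P = 20101, Σh·P = 2597, ΣP = 347.)
Row-reducing yields a = 68077/33594, b = -13153/11198, c = -4679/3054.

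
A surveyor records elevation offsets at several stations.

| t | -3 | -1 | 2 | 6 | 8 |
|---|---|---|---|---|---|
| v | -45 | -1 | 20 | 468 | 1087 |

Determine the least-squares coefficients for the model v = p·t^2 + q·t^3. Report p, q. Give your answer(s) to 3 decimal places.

Sums needed: Σt^2·t^2 = 5490, Σt^2·t^3 = 40332, Σt^3·t^3 = 309594.
And Σt^2·v = 86090, Σt^3·v = 659008.
So AᵀA·[p, q]ᵀ = Aᵀv: [[5490, 40332]; [40332, 309594]]·[p, q]ᵀ = [86090, 659008]ᵀ.
Eliminating q: 309594·(row 1) − 40332·(row 2) gives 73000836·p = 309594·86090 − 40332·659008 = 73836804, so p = 6153067/6083403.
Then q = (659008 − 40332·(6153067/6083403))/309594 = 12147670/6083403.

p = 1.011, q = 1.997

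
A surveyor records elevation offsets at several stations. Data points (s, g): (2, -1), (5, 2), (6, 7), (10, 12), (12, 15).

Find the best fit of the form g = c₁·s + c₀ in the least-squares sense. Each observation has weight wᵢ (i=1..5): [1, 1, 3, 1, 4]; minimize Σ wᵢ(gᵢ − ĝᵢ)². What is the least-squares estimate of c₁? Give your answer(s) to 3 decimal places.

c₁ = 1.562

Setting ∂/∂c₁ … = 0 gives: 813·c₁ + 83·c₀ = 974;  83·c₁ + 10·c₀ = 94.
det = 813·10 − 83² = 1241.
c₁ = (974·10 − 83·94)/1241 = 114/73; c₀ = (813·94 − 83·974)/1241 = -260/73.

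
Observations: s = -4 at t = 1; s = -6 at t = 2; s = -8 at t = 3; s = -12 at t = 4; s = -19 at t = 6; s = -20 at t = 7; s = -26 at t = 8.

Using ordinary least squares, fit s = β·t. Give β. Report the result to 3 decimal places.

β = -3.073

Entries of MᵀM: Σt·t = 179.
Moment sums: Σt·s = -550.
β = (-550)/179 = -3.07263.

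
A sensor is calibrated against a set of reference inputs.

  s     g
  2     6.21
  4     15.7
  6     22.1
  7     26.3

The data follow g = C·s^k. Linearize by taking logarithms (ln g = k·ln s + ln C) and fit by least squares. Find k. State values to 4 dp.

k = 1.1442

Linearized form: ln g = k·ln s + ln C. From the 4 transformed points,
AᵀA = [[9.3992, 5.8171]; [5.8171, 4]], rhs = [16.9920, 10.9450]ᵀ  (here Σln s = 5.8171, Σ(ln s)² = 9.3992, Σln g = 10.9450, Σln s·ln g = 16.9920).
Solving (det = 3.7582): k = 1.14415, ln C = 1.07232.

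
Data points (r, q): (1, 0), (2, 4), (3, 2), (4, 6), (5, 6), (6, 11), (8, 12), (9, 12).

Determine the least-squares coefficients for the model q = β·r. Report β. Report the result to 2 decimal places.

Entries of XᵀX: Σr·r = 236.
For Xᵀq: Σr·q = 338.
β = 338/236 = 1.4322.

β = 1.43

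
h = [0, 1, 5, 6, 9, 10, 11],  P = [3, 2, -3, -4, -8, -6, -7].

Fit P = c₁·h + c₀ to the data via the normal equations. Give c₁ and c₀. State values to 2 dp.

From the data, Σh·h = 364, Σh = 42, Σ1 = 7.
Moment sums: Σh·P = -246, ΣP = -23.
MᵀM·[c₁, c₀]ᵀ = MᵀP becomes [[364, 42]; [42, 7]]·[c₁, c₀]ᵀ = [-246, -23]ᵀ.
Δ = 364·7 − 42² = 784.
c₁ = ((-246)·7 − 42·(-23))/784 = -27/28; c₀ = (364·(-23) − 42·(-246))/784 = 5/2.

c₁ = -0.96, c₀ = 2.50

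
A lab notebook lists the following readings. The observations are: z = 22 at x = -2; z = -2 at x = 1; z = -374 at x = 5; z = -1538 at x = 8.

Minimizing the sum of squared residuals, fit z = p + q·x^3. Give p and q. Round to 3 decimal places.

Compute the Gram sums: Σ1 = 4, Σx^3 = 630, Σx^3·x^3 = 277834.
Right-hand side: Σz = -1892, Σx^3·z = -834384.
AᵀA·[p, q]ᵀ = Aᵀz becomes [[4, 630]; [630, 277834]]·[p, q]ᵀ = [-1892, -834384]ᵀ.
det = 4·277834 − 630² = 714436.
p = ((-1892)·277834 − 630·(-834384))/714436 = -2/178609; q = (4·(-834384) − 630·(-1892))/714436 = -536394/178609.

p = 0.000, q = -3.003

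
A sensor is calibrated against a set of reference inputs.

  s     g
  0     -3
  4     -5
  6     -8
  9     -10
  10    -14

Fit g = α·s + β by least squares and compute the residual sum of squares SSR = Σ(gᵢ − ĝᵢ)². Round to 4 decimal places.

SSR = 6.7778

MᵀM·[α, β]ᵀ = Mᵀg reads: 233·α + 29·β = -298;  29·α + 5·β = -40.
Δ = 233·5 − 29² = 324.
α = ((-298)·5 − 29·(-40))/324 = -55/54; β = (233·(-40) − 29·(-298))/324 = -113/54.
Residuals: -49/54, 7/6, 11/54, 34/27, -31/18; SSR = 61/9.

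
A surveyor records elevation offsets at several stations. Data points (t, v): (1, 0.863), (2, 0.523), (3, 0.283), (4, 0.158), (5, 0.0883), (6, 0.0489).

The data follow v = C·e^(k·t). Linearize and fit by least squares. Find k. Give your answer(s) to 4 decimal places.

With ln vᵢ as the transformed response and tᵢ as the regressor:
XᵀX = [[91.0000, 21.0000]; [21.0000, 6]], rhs = [-42.8542, -9.3480]ᵀ  (here Σt = 21.0000, Σ(t)² = 91.0000, Σln v = -9.3480, Σt·ln v = -42.8542).
Solving (det = 105.0000): k = -0.57922, ln C = 0.46926.

k = -0.5792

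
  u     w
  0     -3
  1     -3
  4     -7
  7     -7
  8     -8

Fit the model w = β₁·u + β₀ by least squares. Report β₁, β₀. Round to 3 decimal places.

β₁ = -0.640, β₀ = -3.040

Normal-equation sums: Σu·u = 130, Σu = 20, Σ1 = 5.
For Mᵀw: Σu·w = -144, Σw = -28.
Normal equations: [[130, 20]; [20, 5]]·[β₁, β₀]ᵀ = [-144, -28]ᵀ.
Eliminating β₀: 5·(row 1) − 20·(row 2) gives 250·β₁ = 5·(-144) − 20·(-28) = -160, so β₁ = -16/25.
Then β₀ = ((-28) − 20·(-16/25))/5 = -76/25.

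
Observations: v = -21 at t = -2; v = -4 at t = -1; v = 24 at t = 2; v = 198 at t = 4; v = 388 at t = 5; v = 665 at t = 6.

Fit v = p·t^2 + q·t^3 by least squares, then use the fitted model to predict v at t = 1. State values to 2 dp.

With design matrix X, XᵀX = [[2210, 11924]; [11924, 66506]] and Xᵀv = [36816, 205176]ᵀ.
Eliminating q: 66506·(row 1) − 11924·(row 2) gives 4796484·p = 66506·36816 − 11924·205176 = 1966272, so p = 2128/5191.
Then q = (205176 − 11924·(2128/5191))/66506 = 171964/57101.
At t = 1: v̂ = (2128/5191)·(1) + (171964/57101)·(1) = 195372/57101.

v̂ = 3.42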